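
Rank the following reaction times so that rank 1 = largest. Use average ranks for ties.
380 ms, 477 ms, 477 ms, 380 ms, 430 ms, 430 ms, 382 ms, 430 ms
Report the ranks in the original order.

Sorted (descending): 477, 477, 430, 430, 430, 382, 380, 380
The 2 values of 477 occupy positions 1–2 → average rank (1+2)/2 = 1.5.
The 3 values of 430 occupy positions 3–5 → average rank 4.
The 2 values of 380 occupy positions 7–8 → average rank (7+8)/2 = 7.5.

7.5, 1.5, 1.5, 7.5, 4, 4, 6, 4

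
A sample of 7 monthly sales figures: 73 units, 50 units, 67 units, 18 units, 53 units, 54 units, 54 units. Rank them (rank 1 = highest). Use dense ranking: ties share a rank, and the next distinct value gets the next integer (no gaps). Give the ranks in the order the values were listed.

Sorted (descending): 73, 67, 54, 54, 53, 50, 18
The 2 values of 54 share dense rank 3.
Remaining distinct values take the next consecutive integers.

1, 5, 2, 6, 4, 3, 3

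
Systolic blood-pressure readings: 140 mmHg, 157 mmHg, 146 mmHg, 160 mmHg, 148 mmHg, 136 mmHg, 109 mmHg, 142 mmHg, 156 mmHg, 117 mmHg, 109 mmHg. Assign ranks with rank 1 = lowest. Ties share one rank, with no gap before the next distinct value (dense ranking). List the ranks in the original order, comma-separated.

Sorted (ascending): 109, 109, 117, 136, 140, 142, 146, 148, 156, 157, 160
The 2 values of 109 share dense rank 1.
Remaining distinct values take the next consecutive integers.

4, 9, 6, 10, 7, 3, 1, 5, 8, 2, 1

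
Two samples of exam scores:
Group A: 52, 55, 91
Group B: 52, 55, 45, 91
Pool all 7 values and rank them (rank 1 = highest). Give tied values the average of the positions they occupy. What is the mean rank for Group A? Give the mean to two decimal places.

Sorted (descending): 91, 91, 55, 55, 52, 52, 45
The 2 values of 91 occupy positions 1–2 → average rank (1+2)/2 = 1.5.
The 2 values of 55 occupy positions 3–4 → average rank (3+4)/2 = 3.5.
The 2 values of 52 occupy positions 5–6 → average rank (5+6)/2 = 5.5.
Group A values → pooled ranks: 52→5.5, 55→3.5, 91→1.5
Mean rank = (5.5 + 3.5 + 1.5) / 3 = 3.50

3.50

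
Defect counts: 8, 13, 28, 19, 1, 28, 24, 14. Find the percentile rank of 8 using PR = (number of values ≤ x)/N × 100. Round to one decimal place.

N = 8.
Strictly below 8: 1. Equal to 8: 1.
PR = 2/8 × 100 = 25.0

25.0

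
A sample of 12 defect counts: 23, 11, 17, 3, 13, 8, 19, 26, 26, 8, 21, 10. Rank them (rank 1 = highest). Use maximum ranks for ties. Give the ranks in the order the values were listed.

3, 8, 6, 12, 7, 11, 5, 2, 2, 11, 4, 9

Sorted (descending): 26, 26, 23, 21, 19, 17, 13, 11, 10, 8, 8, 3
The 2 values of 26 occupy positions 1–2 → each gets rank 2.
The 2 values of 8 occupy positions 10–11 → each gets rank 11.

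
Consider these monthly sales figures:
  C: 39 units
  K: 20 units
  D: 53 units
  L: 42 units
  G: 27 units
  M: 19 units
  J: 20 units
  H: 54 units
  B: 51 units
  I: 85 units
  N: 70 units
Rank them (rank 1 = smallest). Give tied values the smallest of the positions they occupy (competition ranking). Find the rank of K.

2

Sorted (ascending): 19, 20, 20, 27, 39, 42, 51, 53, 54, 70, 85
The 2 values of 20 occupy positions 2–3 → each gets rank 2.
K has value 20 units → rank 2.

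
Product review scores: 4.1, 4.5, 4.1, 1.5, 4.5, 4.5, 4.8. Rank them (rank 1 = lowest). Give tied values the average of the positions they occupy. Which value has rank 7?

4.8

Sorted (ascending): 1.5, 4.1, 4.1, 4.5, 4.5, 4.5, 4.8
The 2 values of 4.1 occupy positions 2–3 → average rank (2+3)/2 = 2.5.
The 3 values of 4.5 occupy positions 4–6 → average rank 5.
Rank 7 → value 4.8.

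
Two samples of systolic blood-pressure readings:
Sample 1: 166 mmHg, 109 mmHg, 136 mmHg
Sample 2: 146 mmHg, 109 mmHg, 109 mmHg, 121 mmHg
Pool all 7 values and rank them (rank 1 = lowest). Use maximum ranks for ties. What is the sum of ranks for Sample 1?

15

Sorted (ascending): 109, 109, 109, 121, 136, 146, 166
The 3 values of 109 occupy positions 1–3 → each gets rank 3.
Sample 1 values → pooled ranks: 166→7, 109→3, 136→5
Rank sum = 7 + 3 + 5 = 15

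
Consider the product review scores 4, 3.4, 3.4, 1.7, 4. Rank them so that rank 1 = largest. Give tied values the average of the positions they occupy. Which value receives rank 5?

Sorted (descending): 4, 4, 3.4, 3.4, 1.7
The 2 values of 4 occupy positions 1–2 → average rank (1+2)/2 = 1.5.
The 2 values of 3.4 occupy positions 3–4 → average rank (3+4)/2 = 3.5.
Rank 5 → value 1.7.

1.7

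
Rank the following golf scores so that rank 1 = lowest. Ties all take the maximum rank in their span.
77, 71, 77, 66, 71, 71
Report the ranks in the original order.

6, 4, 6, 1, 4, 4

Sorted (ascending): 66, 71, 71, 71, 77, 77
The 3 values of 71 occupy positions 2–4 → each gets rank 4.
The 2 values of 77 occupy positions 5–6 → each gets rank 6.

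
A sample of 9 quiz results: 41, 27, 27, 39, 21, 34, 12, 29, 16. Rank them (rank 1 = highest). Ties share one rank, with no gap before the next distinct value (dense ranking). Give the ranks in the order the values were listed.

Sorted (descending): 41, 39, 34, 29, 27, 27, 21, 16, 12
The 2 values of 27 share dense rank 5.
Remaining distinct values take the next consecutive integers.

1, 5, 5, 2, 6, 3, 8, 4, 7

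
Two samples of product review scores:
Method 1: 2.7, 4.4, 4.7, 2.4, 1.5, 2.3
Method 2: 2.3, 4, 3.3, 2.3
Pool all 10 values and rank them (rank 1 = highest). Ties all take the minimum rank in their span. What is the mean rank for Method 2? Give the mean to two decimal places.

5.25

Sorted (descending): 4.7, 4.4, 4, 3.3, 2.7, 2.4, 2.3, 2.3, 2.3, 1.5
The 3 values of 2.3 occupy positions 7–9 → each gets rank 7.
Method 2 values → pooled ranks: 2.3→7, 4→3, 3.3→4, 2.3→7
Mean rank = (7 + 3 + 4 + 7) / 4 = 5.25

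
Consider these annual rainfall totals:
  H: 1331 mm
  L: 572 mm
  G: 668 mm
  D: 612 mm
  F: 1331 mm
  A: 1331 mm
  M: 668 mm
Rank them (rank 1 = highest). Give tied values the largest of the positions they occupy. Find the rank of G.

Sorted (descending): 1331, 1331, 1331, 668, 668, 612, 572
The 3 values of 1331 occupy positions 1–3 → each gets rank 3.
The 2 values of 668 occupy positions 4–5 → each gets rank 5.
G has value 668 mm → rank 5.

5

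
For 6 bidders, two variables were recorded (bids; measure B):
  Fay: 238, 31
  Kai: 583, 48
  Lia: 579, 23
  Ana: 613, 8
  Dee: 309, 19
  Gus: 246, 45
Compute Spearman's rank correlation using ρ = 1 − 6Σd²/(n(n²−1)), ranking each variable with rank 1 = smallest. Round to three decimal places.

Ranks of variable 1: 1, 5, 4, 6, 3, 2
Ranks of variable 2: 4, 6, 3, 1, 2, 5
d = r₁ − r₂: -3, -1, 1, 5, 1, -3
d²: 9, 1, 1, 25, 1, 9; Σd² = 46
ρ = 1 − 6·46/(6·35) = 1 − 276/210 = -0.314

-0.314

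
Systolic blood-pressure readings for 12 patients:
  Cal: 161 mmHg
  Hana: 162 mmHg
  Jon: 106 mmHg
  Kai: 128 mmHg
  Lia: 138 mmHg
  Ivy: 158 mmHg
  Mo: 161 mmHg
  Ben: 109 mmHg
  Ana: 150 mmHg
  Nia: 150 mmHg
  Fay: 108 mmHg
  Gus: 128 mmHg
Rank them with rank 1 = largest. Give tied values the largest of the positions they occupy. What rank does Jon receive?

12

Sorted (descending): 162, 161, 161, 158, 150, 150, 138, 128, 128, 109, 108, 106
The 2 values of 161 occupy positions 2–3 → each gets rank 3.
The 2 values of 150 occupy positions 5–6 → each gets rank 6.
The 2 values of 128 occupy positions 8–9 → each gets rank 9.
Jon has value 106 mmHg → rank 12.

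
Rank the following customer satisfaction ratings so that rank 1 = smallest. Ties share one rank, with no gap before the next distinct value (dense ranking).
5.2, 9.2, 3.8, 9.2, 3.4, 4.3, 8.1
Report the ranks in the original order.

4, 6, 2, 6, 1, 3, 5

Sorted (ascending): 3.4, 3.8, 4.3, 5.2, 8.1, 9.2, 9.2
The 2 values of 9.2 share dense rank 6.
Remaining distinct values take the next consecutive integers.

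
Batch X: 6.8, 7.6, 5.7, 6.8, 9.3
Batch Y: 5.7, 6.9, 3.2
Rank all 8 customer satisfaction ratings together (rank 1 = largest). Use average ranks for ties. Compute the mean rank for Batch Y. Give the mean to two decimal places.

5.83

Sorted (descending): 9.3, 7.6, 6.9, 6.8, 6.8, 5.7, 5.7, 3.2
The 2 values of 6.8 occupy positions 4–5 → average rank (4+5)/2 = 4.5.
The 2 values of 5.7 occupy positions 6–7 → average rank (6+7)/2 = 6.5.
Batch Y values → pooled ranks: 5.7→6.5, 6.9→3, 3.2→8
Mean rank = (6.5 + 3 + 8) / 3 = 5.83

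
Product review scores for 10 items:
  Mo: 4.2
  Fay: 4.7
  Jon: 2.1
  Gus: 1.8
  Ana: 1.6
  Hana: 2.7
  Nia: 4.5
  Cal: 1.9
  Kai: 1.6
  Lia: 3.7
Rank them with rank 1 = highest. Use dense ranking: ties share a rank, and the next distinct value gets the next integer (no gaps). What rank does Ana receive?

9

Sorted (descending): 4.7, 4.5, 4.2, 3.7, 2.7, 2.1, 1.9, 1.8, 1.6, 1.6
The 2 values of 1.6 share dense rank 9.
Remaining distinct values take the next consecutive integers.
Ana has value 1.6 → rank 9.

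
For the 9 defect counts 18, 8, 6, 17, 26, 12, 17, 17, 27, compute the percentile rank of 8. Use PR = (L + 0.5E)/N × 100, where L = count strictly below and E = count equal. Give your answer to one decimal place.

N = 9.
Strictly below 8: 1. Equal to 8: 1.
PR = (1 + 0.5·1)/9 × 100 = 16.7

16.7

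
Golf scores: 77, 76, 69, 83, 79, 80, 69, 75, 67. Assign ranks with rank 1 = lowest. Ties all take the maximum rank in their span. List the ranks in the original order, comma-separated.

Sorted (ascending): 67, 69, 69, 75, 76, 77, 79, 80, 83
The 2 values of 69 occupy positions 2–3 → each gets rank 3.

6, 5, 3, 9, 7, 8, 3, 4, 1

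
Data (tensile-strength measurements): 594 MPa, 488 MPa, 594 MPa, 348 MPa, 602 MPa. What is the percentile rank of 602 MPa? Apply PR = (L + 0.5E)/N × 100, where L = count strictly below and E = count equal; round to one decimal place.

N = 5.
Strictly below 602: 4. Equal to 602: 1.
PR = (4 + 0.5·1)/5 × 100 = 90.0

90.0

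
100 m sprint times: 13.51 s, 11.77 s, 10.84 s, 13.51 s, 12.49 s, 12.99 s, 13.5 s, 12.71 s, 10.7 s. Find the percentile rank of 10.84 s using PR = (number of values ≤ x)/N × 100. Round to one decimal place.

N = 9.
Strictly below 10.84: 1. Equal to 10.84: 1.
PR = 2/9 × 100 = 22.2

22.2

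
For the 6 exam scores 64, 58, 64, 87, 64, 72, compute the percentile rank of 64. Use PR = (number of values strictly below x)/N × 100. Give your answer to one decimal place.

16.7

N = 6.
Strictly below 64: 1. Equal to 64: 3.
PR = 1/6 × 100 = 16.7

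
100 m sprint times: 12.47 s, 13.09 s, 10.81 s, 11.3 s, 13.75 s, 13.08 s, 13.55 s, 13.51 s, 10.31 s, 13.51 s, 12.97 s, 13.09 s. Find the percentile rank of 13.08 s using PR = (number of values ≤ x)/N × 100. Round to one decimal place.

50.0

N = 12.
Strictly below 13.08: 5. Equal to 13.08: 1.
PR = 6/12 × 100 = 50.0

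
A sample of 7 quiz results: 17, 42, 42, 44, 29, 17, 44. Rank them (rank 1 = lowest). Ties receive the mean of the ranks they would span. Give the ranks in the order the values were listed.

1.5, 4.5, 4.5, 6.5, 3, 1.5, 6.5

Sorted (ascending): 17, 17, 29, 42, 42, 44, 44
The 2 values of 17 occupy positions 1–2 → average rank (1+2)/2 = 1.5.
The 2 values of 42 occupy positions 4–5 → average rank (4+5)/2 = 4.5.
The 2 values of 44 occupy positions 6–7 → average rank (6+7)/2 = 6.5.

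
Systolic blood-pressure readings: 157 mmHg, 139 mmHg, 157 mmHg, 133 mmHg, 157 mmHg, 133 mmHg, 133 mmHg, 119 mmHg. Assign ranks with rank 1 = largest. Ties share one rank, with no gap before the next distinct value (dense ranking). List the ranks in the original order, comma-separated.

1, 2, 1, 3, 1, 3, 3, 4

Sorted (descending): 157, 157, 157, 139, 133, 133, 133, 119
The 3 values of 157 share dense rank 1.
The 3 values of 133 share dense rank 3.
Remaining distinct values take the next consecutive integers.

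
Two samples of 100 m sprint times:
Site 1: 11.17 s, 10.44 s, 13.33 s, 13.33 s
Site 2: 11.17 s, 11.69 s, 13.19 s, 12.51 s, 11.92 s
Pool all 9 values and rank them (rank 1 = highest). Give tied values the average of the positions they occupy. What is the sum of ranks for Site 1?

19.5

Sorted (descending): 13.33, 13.33, 13.19, 12.51, 11.92, 11.69, 11.17, 11.17, 10.44
The 2 values of 13.33 occupy positions 1–2 → average rank (1+2)/2 = 1.5.
The 2 values of 11.17 occupy positions 7–8 → average rank (7+8)/2 = 7.5.
Site 1 values → pooled ranks: 11.17→7.5, 10.44→9, 13.33→1.5, 13.33→1.5
Rank sum = 7.5 + 9 + 1.5 + 1.5 = 19.5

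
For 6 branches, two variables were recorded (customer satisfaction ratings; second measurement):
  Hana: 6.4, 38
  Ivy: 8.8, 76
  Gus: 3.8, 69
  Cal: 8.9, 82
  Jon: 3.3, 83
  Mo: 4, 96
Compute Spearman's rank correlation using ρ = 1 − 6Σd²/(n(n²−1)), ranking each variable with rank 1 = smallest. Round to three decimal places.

-0.200

Ranks of variable 1: 4, 5, 2, 6, 1, 3
Ranks of variable 2: 1, 3, 2, 4, 5, 6
d = r₁ − r₂: 3, 2, 0, 2, -4, -3
d²: 9, 4, 0, 4, 16, 9; Σd² = 42
ρ = 1 − 6·42/(6·35) = 1 − 252/210 = -0.200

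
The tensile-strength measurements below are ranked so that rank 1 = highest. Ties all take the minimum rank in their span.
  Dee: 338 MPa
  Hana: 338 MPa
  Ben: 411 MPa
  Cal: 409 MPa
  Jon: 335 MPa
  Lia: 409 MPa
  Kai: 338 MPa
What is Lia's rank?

2

Sorted (descending): 411, 409, 409, 338, 338, 338, 335
The 2 values of 409 occupy positions 2–3 → each gets rank 2.
The 3 values of 338 occupy positions 4–6 → each gets rank 4.
Lia has value 409 MPa → rank 2.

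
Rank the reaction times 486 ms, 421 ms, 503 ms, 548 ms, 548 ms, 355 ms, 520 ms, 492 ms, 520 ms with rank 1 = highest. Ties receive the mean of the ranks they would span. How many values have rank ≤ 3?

Sorted (descending): 548, 548, 520, 520, 503, 492, 486, 421, 355
The 2 values of 548 occupy positions 1–2 → average rank (1+2)/2 = 1.5.
The 2 values of 520 occupy positions 3–4 → average rank (3+4)/2 = 3.5.
Ranks ≤ 3: {1.5, 1.5} → 2 values.

2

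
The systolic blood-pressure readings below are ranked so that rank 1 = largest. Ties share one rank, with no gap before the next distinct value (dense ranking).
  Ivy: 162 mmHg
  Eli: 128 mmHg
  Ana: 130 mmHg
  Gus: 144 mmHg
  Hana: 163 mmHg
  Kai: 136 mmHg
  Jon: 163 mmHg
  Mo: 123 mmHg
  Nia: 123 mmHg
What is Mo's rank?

7

Sorted (descending): 163, 163, 162, 144, 136, 130, 128, 123, 123
The 2 values of 163 share dense rank 1.
The 2 values of 123 share dense rank 7.
Remaining distinct values take the next consecutive integers.
Mo has value 123 mmHg → rank 7.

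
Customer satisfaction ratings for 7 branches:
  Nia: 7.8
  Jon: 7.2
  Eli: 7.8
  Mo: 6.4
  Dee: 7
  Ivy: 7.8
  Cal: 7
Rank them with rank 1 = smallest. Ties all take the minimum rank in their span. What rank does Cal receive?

2

Sorted (ascending): 6.4, 7, 7, 7.2, 7.8, 7.8, 7.8
The 2 values of 7 occupy positions 2–3 → each gets rank 2.
The 3 values of 7.8 occupy positions 5–7 → each gets rank 5.
Cal has value 7 → rank 2.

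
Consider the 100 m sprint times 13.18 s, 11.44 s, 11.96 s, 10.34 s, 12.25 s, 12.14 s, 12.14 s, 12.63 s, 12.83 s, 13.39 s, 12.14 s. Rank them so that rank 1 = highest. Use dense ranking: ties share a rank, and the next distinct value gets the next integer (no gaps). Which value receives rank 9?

10.34

Sorted (descending): 13.39, 13.18, 12.83, 12.63, 12.25, 12.14, 12.14, 12.14, 11.96, 11.44, 10.34
The 3 values of 12.14 share dense rank 6.
Remaining distinct values take the next consecutive integers.
Rank 9 → value 10.34.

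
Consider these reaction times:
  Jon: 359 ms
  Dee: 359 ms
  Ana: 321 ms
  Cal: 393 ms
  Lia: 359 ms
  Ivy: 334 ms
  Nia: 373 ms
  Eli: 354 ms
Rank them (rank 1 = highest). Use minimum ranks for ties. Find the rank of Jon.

Sorted (descending): 393, 373, 359, 359, 359, 354, 334, 321
The 3 values of 359 occupy positions 3–5 → each gets rank 3.
Jon has value 359 ms → rank 3.

3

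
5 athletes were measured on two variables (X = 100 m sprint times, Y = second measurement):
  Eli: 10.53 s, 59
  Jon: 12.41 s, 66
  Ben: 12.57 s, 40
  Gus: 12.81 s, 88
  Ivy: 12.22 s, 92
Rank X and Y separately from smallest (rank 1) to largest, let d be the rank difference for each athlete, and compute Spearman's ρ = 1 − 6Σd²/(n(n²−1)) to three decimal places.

Ranks of variable 1: 1, 3, 4, 5, 2
Ranks of variable 2: 2, 3, 1, 4, 5
d = r₁ − r₂: -1, 0, 3, 1, -3
d²: 1, 0, 9, 1, 9; Σd² = 20
ρ = 1 − 6·20/(5·24) = 1 − 120/120 = 0.000

0.000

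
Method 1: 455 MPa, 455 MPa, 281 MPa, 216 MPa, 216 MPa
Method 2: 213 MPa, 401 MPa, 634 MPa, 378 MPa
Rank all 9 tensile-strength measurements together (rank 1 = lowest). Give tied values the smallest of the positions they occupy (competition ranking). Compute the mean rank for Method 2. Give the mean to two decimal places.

5.25

Sorted (ascending): 213, 216, 216, 281, 378, 401, 455, 455, 634
The 2 values of 216 occupy positions 2–3 → each gets rank 2.
The 2 values of 455 occupy positions 7–8 → each gets rank 7.
Method 2 values → pooled ranks: 213→1, 401→6, 634→9, 378→5
Mean rank = (1 + 6 + 9 + 5) / 4 = 5.25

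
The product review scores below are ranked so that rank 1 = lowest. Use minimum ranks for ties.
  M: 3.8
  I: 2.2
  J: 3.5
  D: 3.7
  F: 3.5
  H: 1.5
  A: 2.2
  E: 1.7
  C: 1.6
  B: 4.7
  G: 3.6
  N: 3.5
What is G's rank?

9

Sorted (ascending): 1.5, 1.6, 1.7, 2.2, 2.2, 3.5, 3.5, 3.5, 3.6, 3.7, 3.8, 4.7
The 2 values of 2.2 occupy positions 4–5 → each gets rank 4.
The 3 values of 3.5 occupy positions 6–8 → each gets rank 6.
G has value 3.6 → rank 9.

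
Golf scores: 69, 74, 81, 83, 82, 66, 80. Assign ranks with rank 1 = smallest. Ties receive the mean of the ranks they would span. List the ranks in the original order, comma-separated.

2, 3, 5, 7, 6, 1, 4

Sorted (ascending): 66, 69, 74, 80, 81, 82, 83
No ties — each value takes its position as its rank.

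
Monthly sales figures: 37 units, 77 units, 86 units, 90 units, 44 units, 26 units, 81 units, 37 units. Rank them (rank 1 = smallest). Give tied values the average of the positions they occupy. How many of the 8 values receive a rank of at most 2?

Sorted (ascending): 26, 37, 37, 44, 77, 81, 86, 90
The 2 values of 37 occupy positions 2–3 → average rank (2+3)/2 = 2.5.
Ranks ≤ 2: {1} → 1 value.

1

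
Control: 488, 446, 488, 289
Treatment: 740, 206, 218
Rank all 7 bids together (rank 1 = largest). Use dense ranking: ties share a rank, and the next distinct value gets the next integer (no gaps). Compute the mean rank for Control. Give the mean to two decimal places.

2.75

Sorted (descending): 740, 488, 488, 446, 289, 218, 206
The 2 values of 488 share dense rank 2.
Remaining distinct values take the next consecutive integers.
Control values → pooled ranks: 488→2, 446→3, 488→2, 289→4
Mean rank = (2 + 3 + 2 + 4) / 4 = 2.75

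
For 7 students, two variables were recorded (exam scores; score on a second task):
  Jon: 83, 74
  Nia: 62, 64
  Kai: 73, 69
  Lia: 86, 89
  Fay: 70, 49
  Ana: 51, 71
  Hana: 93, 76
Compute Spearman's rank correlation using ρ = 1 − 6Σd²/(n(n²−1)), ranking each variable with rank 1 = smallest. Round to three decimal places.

0.714

Ranks of variable 1: 5, 2, 4, 6, 3, 1, 7
Ranks of variable 2: 5, 2, 3, 7, 1, 4, 6
d = r₁ − r₂: 0, 0, 1, -1, 2, -3, 1
d²: 0, 0, 1, 1, 4, 9, 1; Σd² = 16
ρ = 1 − 6·16/(7·48) = 1 − 96/336 = 0.714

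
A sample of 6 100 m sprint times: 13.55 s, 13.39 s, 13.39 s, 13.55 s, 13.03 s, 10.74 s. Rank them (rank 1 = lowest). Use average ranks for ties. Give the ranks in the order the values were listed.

5.5, 3.5, 3.5, 5.5, 2, 1

Sorted (ascending): 10.74, 13.03, 13.39, 13.39, 13.55, 13.55
The 2 values of 13.39 occupy positions 3–4 → average rank (3+4)/2 = 3.5.
The 2 values of 13.55 occupy positions 5–6 → average rank (5+6)/2 = 5.5.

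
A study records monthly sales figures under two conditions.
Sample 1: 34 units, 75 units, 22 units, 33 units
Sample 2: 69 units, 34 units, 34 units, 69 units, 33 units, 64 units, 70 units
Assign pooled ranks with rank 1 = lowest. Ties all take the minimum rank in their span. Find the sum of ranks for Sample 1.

18

Sorted (ascending): 22, 33, 33, 34, 34, 34, 64, 69, 69, 70, 75
The 2 values of 33 occupy positions 2–3 → each gets rank 2.
The 3 values of 34 occupy positions 4–6 → each gets rank 4.
The 2 values of 69 occupy positions 8–9 → each gets rank 8.
Sample 1 values → pooled ranks: 34→4, 75→11, 22→1, 33→2
Rank sum = 4 + 11 + 1 + 2 = 18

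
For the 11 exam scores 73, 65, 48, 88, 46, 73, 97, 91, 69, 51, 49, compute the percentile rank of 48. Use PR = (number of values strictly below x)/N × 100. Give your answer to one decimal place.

9.1

N = 11.
Strictly below 48: 1. Equal to 48: 1.
PR = 1/11 × 100 = 9.1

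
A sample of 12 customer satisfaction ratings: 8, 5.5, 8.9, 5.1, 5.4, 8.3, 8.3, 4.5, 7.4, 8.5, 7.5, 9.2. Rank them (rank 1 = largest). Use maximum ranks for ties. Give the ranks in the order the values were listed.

Sorted (descending): 9.2, 8.9, 8.5, 8.3, 8.3, 8, 7.5, 7.4, 5.5, 5.4, 5.1, 4.5
The 2 values of 8.3 occupy positions 4–5 → each gets rank 5.

6, 9, 2, 11, 10, 5, 5, 12, 8, 3, 7, 1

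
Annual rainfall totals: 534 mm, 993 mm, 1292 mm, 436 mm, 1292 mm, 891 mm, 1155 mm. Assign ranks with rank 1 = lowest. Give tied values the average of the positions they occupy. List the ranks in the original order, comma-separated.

2, 4, 6.5, 1, 6.5, 3, 5

Sorted (ascending): 436, 534, 891, 993, 1155, 1292, 1292
The 2 values of 1292 occupy positions 6–7 → average rank (6+7)/2 = 6.5.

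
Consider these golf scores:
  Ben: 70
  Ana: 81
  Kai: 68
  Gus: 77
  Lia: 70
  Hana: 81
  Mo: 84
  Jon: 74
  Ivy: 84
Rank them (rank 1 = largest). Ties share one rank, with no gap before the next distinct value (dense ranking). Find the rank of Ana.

Sorted (descending): 84, 84, 81, 81, 77, 74, 70, 70, 68
The 2 values of 84 share dense rank 1.
The 2 values of 81 share dense rank 2.
The 2 values of 70 share dense rank 5.
Remaining distinct values take the next consecutive integers.
Ana has value 81 → rank 2.

2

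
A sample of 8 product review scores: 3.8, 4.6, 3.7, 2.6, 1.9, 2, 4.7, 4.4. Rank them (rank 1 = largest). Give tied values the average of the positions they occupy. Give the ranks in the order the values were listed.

Sorted (descending): 4.7, 4.6, 4.4, 3.8, 3.7, 2.6, 2, 1.9
No ties — each value takes its position as its rank.

4, 2, 5, 6, 8, 7, 1, 3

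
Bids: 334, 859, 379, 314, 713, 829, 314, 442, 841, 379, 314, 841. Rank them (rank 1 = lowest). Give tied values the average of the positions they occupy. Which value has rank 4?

Sorted (ascending): 314, 314, 314, 334, 379, 379, 442, 713, 829, 841, 841, 859
The 3 values of 314 occupy positions 1–3 → average rank 2.
The 2 values of 379 occupy positions 5–6 → average rank (5+6)/2 = 5.5.
The 2 values of 841 occupy positions 10–11 → average rank (10+11)/2 = 10.5.
Rank 4 → value 334.

334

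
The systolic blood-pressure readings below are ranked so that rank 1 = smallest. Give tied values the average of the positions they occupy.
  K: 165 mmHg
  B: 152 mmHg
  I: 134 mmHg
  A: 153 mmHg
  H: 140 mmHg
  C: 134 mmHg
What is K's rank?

Sorted (ascending): 134, 134, 140, 152, 153, 165
The 2 values of 134 occupy positions 1–2 → average rank (1+2)/2 = 1.5.
K has value 165 mmHg → rank 6.

6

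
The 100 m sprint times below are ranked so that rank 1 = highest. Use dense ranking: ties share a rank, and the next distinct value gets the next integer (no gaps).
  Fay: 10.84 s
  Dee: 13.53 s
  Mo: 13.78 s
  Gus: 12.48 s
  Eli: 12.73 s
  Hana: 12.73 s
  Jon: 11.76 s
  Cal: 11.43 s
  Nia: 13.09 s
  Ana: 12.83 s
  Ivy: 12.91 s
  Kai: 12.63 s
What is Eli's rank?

Sorted (descending): 13.78, 13.53, 13.09, 12.91, 12.83, 12.73, 12.73, 12.63, 12.48, 11.76, 11.43, 10.84
The 2 values of 12.73 share dense rank 6.
Remaining distinct values take the next consecutive integers.
Eli has value 12.73 s → rank 6.

6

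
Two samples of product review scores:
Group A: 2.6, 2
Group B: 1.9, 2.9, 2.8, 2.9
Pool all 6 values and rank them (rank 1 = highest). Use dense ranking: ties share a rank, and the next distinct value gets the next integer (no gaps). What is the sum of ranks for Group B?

9

Sorted (descending): 2.9, 2.9, 2.8, 2.6, 2, 1.9
The 2 values of 2.9 share dense rank 1.
Remaining distinct values take the next consecutive integers.
Group B values → pooled ranks: 1.9→5, 2.9→1, 2.8→2, 2.9→1
Rank sum = 5 + 1 + 2 + 1 = 9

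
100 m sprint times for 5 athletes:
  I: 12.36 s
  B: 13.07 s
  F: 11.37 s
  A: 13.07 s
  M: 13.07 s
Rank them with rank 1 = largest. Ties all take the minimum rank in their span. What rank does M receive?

1

Sorted (descending): 13.07, 13.07, 13.07, 12.36, 11.37
The 3 values of 13.07 occupy positions 1–3 → each gets rank 1.
M has value 13.07 s → rank 1.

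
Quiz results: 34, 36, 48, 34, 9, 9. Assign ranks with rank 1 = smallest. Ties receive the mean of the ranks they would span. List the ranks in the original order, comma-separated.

Sorted (ascending): 9, 9, 34, 34, 36, 48
The 2 values of 9 occupy positions 1–2 → average rank (1+2)/2 = 1.5.
The 2 values of 34 occupy positions 3–4 → average rank (3+4)/2 = 3.5.

3.5, 5, 6, 3.5, 1.5, 1.5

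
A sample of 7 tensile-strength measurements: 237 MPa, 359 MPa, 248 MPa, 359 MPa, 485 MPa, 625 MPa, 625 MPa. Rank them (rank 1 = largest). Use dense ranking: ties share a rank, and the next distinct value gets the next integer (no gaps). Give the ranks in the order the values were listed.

Sorted (descending): 625, 625, 485, 359, 359, 248, 237
The 2 values of 625 share dense rank 1.
The 2 values of 359 share dense rank 3.
Remaining distinct values take the next consecutive integers.

5, 3, 4, 3, 2, 1, 1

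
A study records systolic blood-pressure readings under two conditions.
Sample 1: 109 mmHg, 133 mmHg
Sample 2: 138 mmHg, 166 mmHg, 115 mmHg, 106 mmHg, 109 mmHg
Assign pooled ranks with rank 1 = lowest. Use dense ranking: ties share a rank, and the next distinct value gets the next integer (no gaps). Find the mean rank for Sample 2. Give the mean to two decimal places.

3.40

Sorted (ascending): 106, 109, 109, 115, 133, 138, 166
The 2 values of 109 share dense rank 2.
Remaining distinct values take the next consecutive integers.
Sample 2 values → pooled ranks: 138→5, 166→6, 115→3, 106→1, 109→2
Mean rank = (5 + 6 + 3 + 1 + 2) / 5 = 3.40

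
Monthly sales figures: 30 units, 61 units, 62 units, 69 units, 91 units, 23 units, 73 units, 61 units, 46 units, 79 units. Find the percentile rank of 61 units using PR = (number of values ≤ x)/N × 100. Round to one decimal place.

50.0

N = 10.
Strictly below 61: 3. Equal to 61: 2.
PR = 5/10 × 100 = 50.0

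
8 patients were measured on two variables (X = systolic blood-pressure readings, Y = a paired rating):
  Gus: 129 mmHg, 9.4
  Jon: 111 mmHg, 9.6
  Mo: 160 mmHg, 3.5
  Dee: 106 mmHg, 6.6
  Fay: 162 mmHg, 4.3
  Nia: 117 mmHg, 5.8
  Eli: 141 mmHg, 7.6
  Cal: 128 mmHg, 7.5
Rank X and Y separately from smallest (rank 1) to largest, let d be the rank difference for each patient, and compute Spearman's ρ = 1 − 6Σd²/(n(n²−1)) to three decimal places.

Ranks of variable 1: 5, 2, 7, 1, 8, 3, 6, 4
Ranks of variable 2: 7, 8, 1, 4, 2, 3, 6, 5
d = r₁ − r₂: -2, -6, 6, -3, 6, 0, 0, -1
d²: 4, 36, 36, 9, 36, 0, 0, 1; Σd² = 122
ρ = 1 − 6·122/(8·63) = 1 − 732/504 = -0.452

-0.452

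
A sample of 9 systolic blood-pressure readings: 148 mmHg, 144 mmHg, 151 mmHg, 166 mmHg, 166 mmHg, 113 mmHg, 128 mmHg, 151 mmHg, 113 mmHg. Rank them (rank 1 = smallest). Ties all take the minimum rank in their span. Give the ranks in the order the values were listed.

5, 4, 6, 8, 8, 1, 3, 6, 1

Sorted (ascending): 113, 113, 128, 144, 148, 151, 151, 166, 166
The 2 values of 113 occupy positions 1–2 → each gets rank 1.
The 2 values of 151 occupy positions 6–7 → each gets rank 6.
The 2 values of 166 occupy positions 8–9 → each gets rank 8.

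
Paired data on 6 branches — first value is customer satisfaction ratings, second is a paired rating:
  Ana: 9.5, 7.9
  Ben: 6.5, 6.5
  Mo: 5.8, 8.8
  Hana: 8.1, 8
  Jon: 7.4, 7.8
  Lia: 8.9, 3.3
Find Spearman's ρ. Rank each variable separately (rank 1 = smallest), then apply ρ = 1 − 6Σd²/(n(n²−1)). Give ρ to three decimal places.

Ranks of variable 1: 6, 2, 1, 4, 3, 5
Ranks of variable 2: 4, 2, 6, 5, 3, 1
d = r₁ − r₂: 2, 0, -5, -1, 0, 4
d²: 4, 0, 25, 1, 0, 16; Σd² = 46
ρ = 1 − 6·46/(6·35) = 1 − 276/210 = -0.314

-0.314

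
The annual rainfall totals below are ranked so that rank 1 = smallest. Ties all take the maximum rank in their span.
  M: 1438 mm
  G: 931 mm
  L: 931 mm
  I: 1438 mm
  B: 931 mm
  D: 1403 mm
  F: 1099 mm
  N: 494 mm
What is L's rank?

4

Sorted (ascending): 494, 931, 931, 931, 1099, 1403, 1438, 1438
The 3 values of 931 occupy positions 2–4 → each gets rank 4.
The 2 values of 1438 occupy positions 7–8 → each gets rank 8.
L has value 931 mm → rank 4.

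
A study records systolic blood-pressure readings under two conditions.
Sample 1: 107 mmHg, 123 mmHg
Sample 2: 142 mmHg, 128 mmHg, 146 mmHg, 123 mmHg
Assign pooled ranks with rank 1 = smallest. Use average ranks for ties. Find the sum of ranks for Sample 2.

17.5

Sorted (ascending): 107, 123, 123, 128, 142, 146
The 2 values of 123 occupy positions 2–3 → average rank (2+3)/2 = 2.5.
Sample 2 values → pooled ranks: 142→5, 128→4, 146→6, 123→2.5
Rank sum = 5 + 4 + 6 + 2.5 = 17.5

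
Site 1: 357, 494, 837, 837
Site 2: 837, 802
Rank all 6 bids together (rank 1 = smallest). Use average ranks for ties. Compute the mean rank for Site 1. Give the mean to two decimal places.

Sorted (ascending): 357, 494, 802, 837, 837, 837
The 3 values of 837 occupy positions 4–6 → average rank 5.
Site 1 values → pooled ranks: 357→1, 494→2, 837→5, 837→5
Mean rank = (1 + 2 + 5 + 5) / 4 = 3.25

3.25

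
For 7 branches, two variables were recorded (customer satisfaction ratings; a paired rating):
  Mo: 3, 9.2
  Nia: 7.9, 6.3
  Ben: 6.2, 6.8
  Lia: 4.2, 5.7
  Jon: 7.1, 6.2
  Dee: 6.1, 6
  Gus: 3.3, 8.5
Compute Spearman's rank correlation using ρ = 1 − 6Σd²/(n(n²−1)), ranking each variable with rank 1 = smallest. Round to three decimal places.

-0.393

Ranks of variable 1: 1, 7, 5, 3, 6, 4, 2
Ranks of variable 2: 7, 4, 5, 1, 3, 2, 6
d = r₁ − r₂: -6, 3, 0, 2, 3, 2, -4
d²: 36, 9, 0, 4, 9, 4, 16; Σd² = 78
ρ = 1 − 6·78/(7·48) = 1 − 468/336 = -0.393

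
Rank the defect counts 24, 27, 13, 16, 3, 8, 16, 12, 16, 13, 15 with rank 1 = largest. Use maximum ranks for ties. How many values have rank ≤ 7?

6

Sorted (descending): 27, 24, 16, 16, 16, 15, 13, 13, 12, 8, 3
The 3 values of 16 occupy positions 3–5 → each gets rank 5.
The 2 values of 13 occupy positions 7–8 → each gets rank 8.
Ranks ≤ 7: {1, 2, 5, 5, 5, 6} → 6 values.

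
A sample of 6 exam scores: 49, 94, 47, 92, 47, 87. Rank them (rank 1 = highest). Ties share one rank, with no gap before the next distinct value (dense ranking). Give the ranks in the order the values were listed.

4, 1, 5, 2, 5, 3

Sorted (descending): 94, 92, 87, 49, 47, 47
The 2 values of 47 share dense rank 5.
Remaining distinct values take the next consecutive integers.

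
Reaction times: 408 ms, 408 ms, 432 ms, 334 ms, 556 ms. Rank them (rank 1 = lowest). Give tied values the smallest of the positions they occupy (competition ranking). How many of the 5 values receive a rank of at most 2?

3

Sorted (ascending): 334, 408, 408, 432, 556
The 2 values of 408 occupy positions 2–3 → each gets rank 2.
Ranks ≤ 2: {1, 2, 2} → 3 values.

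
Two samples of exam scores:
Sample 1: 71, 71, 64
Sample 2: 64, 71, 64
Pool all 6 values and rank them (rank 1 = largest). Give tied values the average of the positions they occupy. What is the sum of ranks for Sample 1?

9

Sorted (descending): 71, 71, 71, 64, 64, 64
The 3 values of 71 occupy positions 1–3 → average rank 2.
The 3 values of 64 occupy positions 4–6 → average rank 5.
Sample 1 values → pooled ranks: 71→2, 71→2, 64→5
Rank sum = 2 + 2 + 5 = 9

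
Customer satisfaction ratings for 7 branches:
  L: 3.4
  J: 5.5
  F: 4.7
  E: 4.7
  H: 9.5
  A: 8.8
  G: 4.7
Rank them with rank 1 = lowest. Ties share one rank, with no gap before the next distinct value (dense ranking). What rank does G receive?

2

Sorted (ascending): 3.4, 4.7, 4.7, 4.7, 5.5, 8.8, 9.5
The 3 values of 4.7 share dense rank 2.
Remaining distinct values take the next consecutive integers.
G has value 4.7 → rank 2.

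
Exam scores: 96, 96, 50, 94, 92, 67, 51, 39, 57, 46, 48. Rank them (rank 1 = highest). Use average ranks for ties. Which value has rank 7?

Sorted (descending): 96, 96, 94, 92, 67, 57, 51, 50, 48, 46, 39
The 2 values of 96 occupy positions 1–2 → average rank (1+2)/2 = 1.5.
Rank 7 → value 51.

51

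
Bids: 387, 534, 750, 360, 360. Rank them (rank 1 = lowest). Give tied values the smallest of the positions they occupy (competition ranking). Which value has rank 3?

Sorted (ascending): 360, 360, 387, 534, 750
The 2 values of 360 occupy positions 1–2 → each gets rank 1.
Rank 3 → value 387.

387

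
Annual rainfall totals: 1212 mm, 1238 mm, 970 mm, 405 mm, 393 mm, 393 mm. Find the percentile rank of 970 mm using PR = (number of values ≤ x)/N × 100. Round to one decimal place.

N = 6.
Strictly below 970: 3. Equal to 970: 1.
PR = 4/6 × 100 = 66.7

66.7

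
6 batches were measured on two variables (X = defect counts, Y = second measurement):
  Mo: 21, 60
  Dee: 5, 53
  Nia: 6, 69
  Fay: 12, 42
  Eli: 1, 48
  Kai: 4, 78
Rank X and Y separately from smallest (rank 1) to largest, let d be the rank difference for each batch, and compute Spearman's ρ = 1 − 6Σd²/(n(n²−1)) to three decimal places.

Ranks of variable 1: 6, 3, 4, 5, 1, 2
Ranks of variable 2: 4, 3, 5, 1, 2, 6
d = r₁ − r₂: 2, 0, -1, 4, -1, -4
d²: 4, 0, 1, 16, 1, 16; Σd² = 38
ρ = 1 − 6·38/(6·35) = 1 − 228/210 = -0.086

-0.086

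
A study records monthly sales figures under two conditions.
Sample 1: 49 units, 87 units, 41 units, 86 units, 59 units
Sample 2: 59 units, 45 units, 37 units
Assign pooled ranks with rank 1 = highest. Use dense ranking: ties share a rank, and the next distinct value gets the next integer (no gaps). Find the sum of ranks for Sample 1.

Sorted (descending): 87, 86, 59, 59, 49, 45, 41, 37
The 2 values of 59 share dense rank 3.
Remaining distinct values take the next consecutive integers.
Sample 1 values → pooled ranks: 49→4, 87→1, 41→6, 86→2, 59→3
Rank sum = 4 + 1 + 6 + 2 + 3 = 16

16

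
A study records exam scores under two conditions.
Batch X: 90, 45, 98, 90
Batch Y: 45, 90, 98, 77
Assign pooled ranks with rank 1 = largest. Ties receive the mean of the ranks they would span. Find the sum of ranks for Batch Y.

Sorted (descending): 98, 98, 90, 90, 90, 77, 45, 45
The 2 values of 98 occupy positions 1–2 → average rank (1+2)/2 = 1.5.
The 3 values of 90 occupy positions 3–5 → average rank 4.
The 2 values of 45 occupy positions 7–8 → average rank (7+8)/2 = 7.5.
Batch Y values → pooled ranks: 45→7.5, 90→4, 98→1.5, 77→6
Rank sum = 7.5 + 4 + 1.5 + 6 = 19

19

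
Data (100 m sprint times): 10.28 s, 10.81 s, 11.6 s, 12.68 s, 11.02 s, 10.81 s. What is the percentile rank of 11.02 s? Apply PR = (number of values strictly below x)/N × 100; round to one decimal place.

N = 6.
Strictly below 11.02: 3. Equal to 11.02: 1.
PR = 3/6 × 100 = 50.0

50.0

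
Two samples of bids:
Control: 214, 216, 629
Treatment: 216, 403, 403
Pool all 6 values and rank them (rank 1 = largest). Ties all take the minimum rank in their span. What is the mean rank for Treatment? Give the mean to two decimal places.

Sorted (descending): 629, 403, 403, 216, 216, 214
The 2 values of 403 occupy positions 2–3 → each gets rank 2.
The 2 values of 216 occupy positions 4–5 → each gets rank 4.
Treatment values → pooled ranks: 216→4, 403→2, 403→2
Mean rank = (4 + 2 + 2) / 3 = 2.67

2.67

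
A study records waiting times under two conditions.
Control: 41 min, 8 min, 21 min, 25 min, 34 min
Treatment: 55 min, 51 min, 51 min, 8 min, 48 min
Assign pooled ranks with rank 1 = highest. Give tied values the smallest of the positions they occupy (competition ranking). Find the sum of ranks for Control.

35

Sorted (descending): 55, 51, 51, 48, 41, 34, 25, 21, 8, 8
The 2 values of 51 occupy positions 2–3 → each gets rank 2.
The 2 values of 8 occupy positions 9–10 → each gets rank 9.
Control values → pooled ranks: 41→5, 8→9, 21→8, 25→7, 34→6
Rank sum = 5 + 9 + 8 + 7 + 6 = 35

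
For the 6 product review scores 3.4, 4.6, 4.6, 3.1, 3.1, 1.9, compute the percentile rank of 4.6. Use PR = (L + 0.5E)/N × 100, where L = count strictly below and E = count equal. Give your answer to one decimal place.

N = 6.
Strictly below 4.6: 4. Equal to 4.6: 2.
PR = (4 + 0.5·2)/6 × 100 = 83.3

83.3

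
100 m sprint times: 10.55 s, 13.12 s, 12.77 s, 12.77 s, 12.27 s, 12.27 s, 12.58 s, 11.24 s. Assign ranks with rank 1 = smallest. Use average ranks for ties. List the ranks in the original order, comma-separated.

Sorted (ascending): 10.55, 11.24, 12.27, 12.27, 12.58, 12.77, 12.77, 13.12
The 2 values of 12.27 occupy positions 3–4 → average rank (3+4)/2 = 3.5.
The 2 values of 12.77 occupy positions 6–7 → average rank (6+7)/2 = 6.5.

1, 8, 6.5, 6.5, 3.5, 3.5, 5, 2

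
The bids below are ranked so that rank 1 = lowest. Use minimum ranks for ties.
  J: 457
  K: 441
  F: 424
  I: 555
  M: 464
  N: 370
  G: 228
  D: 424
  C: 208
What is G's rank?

2

Sorted (ascending): 208, 228, 370, 424, 424, 441, 457, 464, 555
The 2 values of 424 occupy positions 4–5 → each gets rank 4.
G has value 228 → rank 2.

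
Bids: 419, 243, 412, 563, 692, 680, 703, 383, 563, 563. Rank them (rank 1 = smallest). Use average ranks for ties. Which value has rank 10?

703

Sorted (ascending): 243, 383, 412, 419, 563, 563, 563, 680, 692, 703
The 3 values of 563 occupy positions 5–7 → average rank 6.
Rank 10 → value 703.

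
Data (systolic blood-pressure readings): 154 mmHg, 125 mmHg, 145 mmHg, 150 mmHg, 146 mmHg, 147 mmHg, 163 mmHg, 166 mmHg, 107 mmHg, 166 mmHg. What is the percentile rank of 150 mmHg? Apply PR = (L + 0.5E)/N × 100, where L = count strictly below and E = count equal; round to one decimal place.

N = 10.
Strictly below 150: 5. Equal to 150: 1.
PR = (5 + 0.5·1)/10 × 100 = 55.0

55.0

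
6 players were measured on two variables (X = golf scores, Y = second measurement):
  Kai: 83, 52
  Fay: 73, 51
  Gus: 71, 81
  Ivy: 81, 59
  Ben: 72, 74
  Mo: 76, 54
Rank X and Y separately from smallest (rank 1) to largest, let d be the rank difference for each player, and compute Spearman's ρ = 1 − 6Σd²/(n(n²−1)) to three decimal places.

Ranks of variable 1: 6, 3, 1, 5, 2, 4
Ranks of variable 2: 2, 1, 6, 4, 5, 3
d = r₁ − r₂: 4, 2, -5, 1, -3, 1
d²: 16, 4, 25, 1, 9, 1; Σd² = 56
ρ = 1 − 6·56/(6·35) = 1 − 336/210 = -0.600

-0.600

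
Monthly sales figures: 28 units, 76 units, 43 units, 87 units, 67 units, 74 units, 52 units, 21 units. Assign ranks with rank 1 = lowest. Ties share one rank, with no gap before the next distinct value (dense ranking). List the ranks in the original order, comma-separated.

Sorted (ascending): 21, 28, 43, 52, 67, 74, 76, 87
No ties — each value takes its position as its rank.

2, 7, 3, 8, 5, 6, 4, 1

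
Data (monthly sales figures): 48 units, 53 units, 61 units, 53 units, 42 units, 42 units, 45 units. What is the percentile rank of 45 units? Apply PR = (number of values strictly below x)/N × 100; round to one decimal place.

N = 7.
Strictly below 45: 2. Equal to 45: 1.
PR = 2/7 × 100 = 28.6

28.6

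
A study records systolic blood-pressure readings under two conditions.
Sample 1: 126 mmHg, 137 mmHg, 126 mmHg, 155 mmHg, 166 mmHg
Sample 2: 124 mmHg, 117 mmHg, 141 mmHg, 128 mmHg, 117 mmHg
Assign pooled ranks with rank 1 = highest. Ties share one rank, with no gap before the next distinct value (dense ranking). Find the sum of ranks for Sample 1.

19

Sorted (descending): 166, 155, 141, 137, 128, 126, 126, 124, 117, 117
The 2 values of 126 share dense rank 6.
The 2 values of 117 share dense rank 8.
Remaining distinct values take the next consecutive integers.
Sample 1 values → pooled ranks: 126→6, 137→4, 126→6, 155→2, 166→1
Rank sum = 6 + 4 + 6 + 2 + 1 = 19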